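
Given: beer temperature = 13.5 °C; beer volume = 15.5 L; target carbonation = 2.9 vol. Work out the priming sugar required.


residual = 14.695·(0.01821 + 0.09011·e^(−0.04·T));  sugar = (target − residual)·4.0·V
residual = 14.695·(0.01821 + 0.09011·e^(−0.04·13.5)) = 1.0393
sugar = (2.9 − 1.0393)·4.0·15.5

115.3664 g


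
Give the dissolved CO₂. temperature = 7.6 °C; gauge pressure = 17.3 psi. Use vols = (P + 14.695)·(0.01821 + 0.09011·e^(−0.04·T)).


vols = (17.3 + 14.695)·(0.01821 + 0.09011·e^(−0.04·7.6))

2.7099 volumes


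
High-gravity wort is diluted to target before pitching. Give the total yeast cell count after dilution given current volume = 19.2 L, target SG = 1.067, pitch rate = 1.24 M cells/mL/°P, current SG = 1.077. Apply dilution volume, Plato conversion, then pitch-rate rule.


V_w = V·((SG_c−1)/(SG_t−1)−1);  °P = 259 − 259/SG_t;  cells = rate·(V+V_w)·°P
V_w = 19.2·((1.077−1)/(1.067−1)−1) = 2.8657
V_final = 19.2 + 2.8657 = 22.0657
°P = 259 − 259/1.067 = 16.2634
cells = 1.24·22.0657·16.2634

444.9887 billion cells


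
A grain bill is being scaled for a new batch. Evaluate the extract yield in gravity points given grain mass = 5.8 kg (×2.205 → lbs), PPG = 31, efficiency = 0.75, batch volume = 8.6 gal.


points = lbs × PPG × eff / vol
lbs = 5.8 × 2.205 = 12.7890
points = 12.7890 × 31 × 0.75 / 8.6

34.5749 points


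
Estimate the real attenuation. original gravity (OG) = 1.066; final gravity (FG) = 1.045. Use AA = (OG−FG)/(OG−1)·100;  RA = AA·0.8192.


AA = (1.066 − 1.045)/(1.066 − 1)·100 = 31.8182
RA = 31.8182·0.8192

26.0655 %


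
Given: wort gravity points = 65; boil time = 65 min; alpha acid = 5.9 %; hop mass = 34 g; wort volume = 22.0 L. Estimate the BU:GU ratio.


U = 1.65·0.000125^(GP/1000)·(1−e^(−0.04t))/4.15;  IBU = (α/100)·m·U·1000/V;  BU:GU = IBU/GP
U = 1.65·0.000125^(65/1000)·(1−e^(−0.04·65))/4.15 = 0.2052
IBU = (5.9/100)·34·0.2052·1000/22.0 = 18.7122
BU:GU = 18.7122/65

0.2879


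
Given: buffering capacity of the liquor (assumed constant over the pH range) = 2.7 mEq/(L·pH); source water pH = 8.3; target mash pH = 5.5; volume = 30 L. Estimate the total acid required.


acid = buffering capacity · (pH_source − pH_target) · V
acid = 2.7 · (8.3 − 5.5) · 30

226.8000 mEq


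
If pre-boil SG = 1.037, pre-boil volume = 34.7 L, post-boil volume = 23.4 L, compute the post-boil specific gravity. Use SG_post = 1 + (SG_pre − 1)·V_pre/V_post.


pts_pre = (1.037 − 1)·1000 = 37.0000
pts_post = 37.0000·34.7/23.4 = 54.8675
SG_post = 1 + 54.8675/1000

1.0549


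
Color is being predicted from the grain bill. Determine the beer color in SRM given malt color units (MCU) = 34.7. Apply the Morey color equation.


SRM = 1.4922 · MCU^0.6859
SRM = 1.4922 · 34.7^0.6859

16.9957 SRM


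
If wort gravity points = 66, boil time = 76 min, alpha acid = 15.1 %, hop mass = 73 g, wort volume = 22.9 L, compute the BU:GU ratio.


U = 1.65·0.000125^(GP/1000)·(1−e^(−0.04t))/4.15;  IBU = (α/100)·m·U·1000/V;  BU:GU = IBU/GP
U = 1.65·0.000125^(66/1000)·(1−e^(−0.04·76))/4.15 = 0.2092
IBU = (15.1/100)·73·0.2092·1000/22.9 = 100.6951
BU:GU = 100.6951/66

1.5257


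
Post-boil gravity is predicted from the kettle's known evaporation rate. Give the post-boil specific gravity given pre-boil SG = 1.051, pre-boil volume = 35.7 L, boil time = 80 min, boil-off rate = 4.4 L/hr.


V_post = V_pre − rate·(t/60);  SG_post = 1 + (SG_pre−1)·V_pre/V_post
V_post = 35.7 − 4.4·(80/60) = 29.8333
SG_post = 1 + (1.051 − 1)·35.7/29.8333

1.0610


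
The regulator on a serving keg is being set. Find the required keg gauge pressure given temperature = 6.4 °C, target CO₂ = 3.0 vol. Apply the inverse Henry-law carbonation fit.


psi = vols/(0.01821 + 0.09011·e^(−0.04·T)) − 14.695
psi = 3.0/(0.01821 + 0.09011·e^(−0.04·6.4)) − 14.695

19.4083 psi


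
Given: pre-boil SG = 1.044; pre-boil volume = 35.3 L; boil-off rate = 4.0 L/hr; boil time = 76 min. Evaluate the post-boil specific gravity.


V_post = V_pre − rate·(t/60);  SG_post = 1 + (SG_pre−1)·V_pre/V_post
V_post = 35.3 − 4.0·(76/60) = 30.2333
SG_post = 1 + (1.044 − 1)·35.3/30.2333

1.0514


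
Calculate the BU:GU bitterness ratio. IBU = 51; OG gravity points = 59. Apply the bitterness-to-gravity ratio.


BU:GU = IBU / OG_points
BU:GU = 51 / 59

0.8644


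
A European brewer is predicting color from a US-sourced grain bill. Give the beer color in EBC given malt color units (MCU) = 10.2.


SRM = 1.4922·MCU^0.6859;  EBC = SRM·1.97
SRM = 1.4922·10.2^0.6859 = 7.3388
EBC = 7.3388·1.97

14.4575 EBC


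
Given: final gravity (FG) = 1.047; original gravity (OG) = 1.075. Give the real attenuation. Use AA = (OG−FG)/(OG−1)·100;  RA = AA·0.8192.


AA = (1.075 − 1.047)/(1.075 − 1)·100 = 37.3333
RA = 37.3333·0.8192

30.5835 %


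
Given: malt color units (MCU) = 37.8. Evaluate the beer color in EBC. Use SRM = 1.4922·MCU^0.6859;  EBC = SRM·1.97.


SRM = 1.4922·37.8^0.6859 = 18.0231
EBC = 18.0231·1.97

35.5054 EBC


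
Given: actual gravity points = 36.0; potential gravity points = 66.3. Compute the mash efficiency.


efficiency = actual / potential × 100
efficiency = 36.0 / 66.3 × 100

54.2986 %


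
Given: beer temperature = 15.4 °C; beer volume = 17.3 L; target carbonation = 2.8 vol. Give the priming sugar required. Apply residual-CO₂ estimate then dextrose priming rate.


residual = 14.695·(0.01821 + 0.09011·e^(−0.04·T));  sugar = (target − residual)·4.0·V
residual = 14.695·(0.01821 + 0.09011·e^(−0.04·15.4)) = 0.9828
sugar = (2.8 − 0.9828)·4.0·17.3

125.7517 g


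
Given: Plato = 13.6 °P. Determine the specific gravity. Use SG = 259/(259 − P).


SG = 259/(259 − 13.6)

1.0554


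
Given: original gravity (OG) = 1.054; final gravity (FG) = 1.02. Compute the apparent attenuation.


AA = (OG − FG)/(OG − 1) · 100
AA = (1.054 − 1.02)/(1.054 − 1) · 100

62.9630 %


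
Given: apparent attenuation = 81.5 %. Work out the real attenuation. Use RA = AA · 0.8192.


RA = 81.5 · 0.8192

66.7648 %


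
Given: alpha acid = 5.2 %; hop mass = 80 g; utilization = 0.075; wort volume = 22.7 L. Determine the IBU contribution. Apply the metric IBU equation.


IBU = (α/100)·mass·U·1000 / V
IBU = (5.2/100)·80·0.075·1000 / 22.7

13.7445 IBU


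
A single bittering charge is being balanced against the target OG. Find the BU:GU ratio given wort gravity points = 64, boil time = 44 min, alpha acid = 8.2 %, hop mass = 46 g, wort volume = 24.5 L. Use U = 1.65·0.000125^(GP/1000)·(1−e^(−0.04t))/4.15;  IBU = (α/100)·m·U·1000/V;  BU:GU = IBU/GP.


U = 1.65·0.000125^(64/1000)·(1−e^(−0.04·44))/4.15 = 0.1852
IBU = (8.2/100)·46·0.1852·1000/24.5 = 28.5135
BU:GU = 28.5135/64

0.4455


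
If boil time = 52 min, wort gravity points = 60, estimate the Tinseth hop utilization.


U = 1.65·0.000125^(GP/1000) · (1 − e^(−0.04·t))/4.15
bigness = 1.65·0.000125^(60/1000) = 0.9623
boil_factor = (1 − e^(−0.04·52))/4.15 = 0.2109
U = 0.9623 · 0.2109

0.2029


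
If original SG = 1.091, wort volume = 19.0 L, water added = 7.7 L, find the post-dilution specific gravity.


SG_new = 1 + (SG_old − 1)·V_old/(V_old + V_water)
pts = (1.091 − 1)·1000·19.0/(19.0 + 7.7) = 64.7566
SG_new = 1 + 64.7566/1000

1.0648


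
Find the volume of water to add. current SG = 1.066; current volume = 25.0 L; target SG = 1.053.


V_water = V·((SG_curr − 1)/(SG_target − 1) − 1)
V_water = 25.0·((1.066 − 1)/(1.053 − 1) − 1)

6.1321 L


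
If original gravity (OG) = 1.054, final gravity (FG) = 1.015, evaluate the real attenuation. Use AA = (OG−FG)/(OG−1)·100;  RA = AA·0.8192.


AA = (1.054 − 1.015)/(1.054 − 1)·100 = 72.2222
RA = 72.2222·0.8192

59.1644 %


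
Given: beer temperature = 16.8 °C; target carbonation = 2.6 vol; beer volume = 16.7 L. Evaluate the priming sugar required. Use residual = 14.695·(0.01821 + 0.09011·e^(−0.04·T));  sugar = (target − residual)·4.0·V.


residual = 14.695·(0.01821 + 0.09011·e^(−0.04·16.8)) = 0.9438
sugar = (2.6 − 0.9438)·4.0·16.7

110.6322 g


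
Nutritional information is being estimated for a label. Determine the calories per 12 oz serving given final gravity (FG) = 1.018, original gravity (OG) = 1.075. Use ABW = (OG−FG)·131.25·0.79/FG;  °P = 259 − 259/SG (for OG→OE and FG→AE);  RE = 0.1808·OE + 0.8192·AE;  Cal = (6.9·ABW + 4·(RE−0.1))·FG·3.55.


ABW = (1.075 − 1.018)·131.25·0.79/1.018 = 5.8057
OE = 259 − 259/1.075 = 18.0698 °P
AE = 259 − 259/1.018 = 4.5796 °P
RE = 0.1808·18.0698 + 0.8192·4.5796 = 7.0186 °P
Cal = (6.9·5.8057 + 4·(7.0186−0.1))·1.018·3.55

244.7825 kcal


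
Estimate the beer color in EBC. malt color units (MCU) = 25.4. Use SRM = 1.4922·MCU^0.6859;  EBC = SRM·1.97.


SRM = 1.4922·25.4^0.6859 = 13.7215
EBC = 13.7215·1.97

27.0314 EBC


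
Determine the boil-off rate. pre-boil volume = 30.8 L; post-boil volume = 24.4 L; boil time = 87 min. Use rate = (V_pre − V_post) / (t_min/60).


rate = (30.8 − 24.4) / (87/60)

4.4138 L/hr


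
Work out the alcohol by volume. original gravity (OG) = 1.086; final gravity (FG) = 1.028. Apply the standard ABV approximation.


ABV = (OG − FG) · 131.25
ABV = (1.086 − 1.028) · 131.25

7.6125 % ABV


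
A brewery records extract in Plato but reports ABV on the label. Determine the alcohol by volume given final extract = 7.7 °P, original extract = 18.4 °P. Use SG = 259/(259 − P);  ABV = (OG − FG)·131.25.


OG = 259/(259 − 18.4) = 1.0765
FG = 259/(259 − 7.7) = 1.0306
ABV = (1.0765 − 1.0306)·131.25

6.0158 % ABV


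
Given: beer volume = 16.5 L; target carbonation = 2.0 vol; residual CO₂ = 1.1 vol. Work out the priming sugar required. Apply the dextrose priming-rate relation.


sugar = (target − residual)·4.0·V
sugar = (2.0 − 1.1)·4.0·16.5

59.4000 g


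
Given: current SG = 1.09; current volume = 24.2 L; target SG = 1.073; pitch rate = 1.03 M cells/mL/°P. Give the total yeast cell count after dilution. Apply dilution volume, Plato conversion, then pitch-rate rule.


V_w = V·((SG_c−1)/(SG_t−1)−1);  °P = 259 − 259/SG_t;  cells = rate·(V+V_w)·°P
V_w = 24.2·((1.09−1)/(1.073−1)−1) = 5.6356
V_final = 24.2 + 5.6356 = 29.8356
°P = 259 − 259/1.073 = 17.6207
cells = 1.03·29.8356·17.6207

541.4959 billion cells


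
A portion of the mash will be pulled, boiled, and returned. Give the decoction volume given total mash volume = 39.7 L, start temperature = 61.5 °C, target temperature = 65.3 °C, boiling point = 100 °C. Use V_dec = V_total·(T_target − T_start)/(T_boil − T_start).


V_dec = 39.7·(65.3 − 61.5)/(100 − 61.5)

3.9184 L


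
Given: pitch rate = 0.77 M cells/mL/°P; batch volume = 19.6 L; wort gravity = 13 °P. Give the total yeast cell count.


cells (billions) = rate · V_L · °P
cells = 0.77 · 19.6 · 13

196.1960 billion cells


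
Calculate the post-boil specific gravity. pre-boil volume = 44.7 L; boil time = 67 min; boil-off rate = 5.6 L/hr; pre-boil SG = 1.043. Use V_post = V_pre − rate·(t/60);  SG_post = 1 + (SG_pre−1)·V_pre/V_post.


V_post = 44.7 − 5.6·(67/60) = 38.4467
SG_post = 1 + (1.043 − 1)·44.7/38.4467

1.0500


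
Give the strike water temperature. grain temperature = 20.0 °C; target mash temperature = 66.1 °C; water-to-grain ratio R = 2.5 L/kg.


T_strike = (0.41/R)·(T_mash − T_grain) + T_mash
T_strike = (0.41/2.5)·(66.1 − 20.0) + 66.1

73.6604 °C


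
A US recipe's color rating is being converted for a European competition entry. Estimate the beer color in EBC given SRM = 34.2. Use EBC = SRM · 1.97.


EBC = 34.2 · 1.97

67.3740 EBC


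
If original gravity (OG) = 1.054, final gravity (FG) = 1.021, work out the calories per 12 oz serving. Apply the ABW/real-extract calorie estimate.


ABW = (OG−FG)·131.25·0.79/FG;  °P = 259 − 259/SG (for OG→OE and FG→AE);  RE = 0.1808·OE + 0.8192·AE;  Cal = (6.9·ABW + 4·(RE−0.1))·FG·3.55
ABW = (1.054 − 1.021)·131.25·0.79/1.021 = 3.3513
OE = 259 − 259/1.054 = 13.2694 °P
AE = 259 − 259/1.021 = 5.3271 °P
RE = 0.1808·13.2694 + 0.8192·5.3271 = 6.7631 °P
Cal = (6.9·3.3513 + 4·(6.7631−0.1))·1.021·3.55

180.4172 kcal


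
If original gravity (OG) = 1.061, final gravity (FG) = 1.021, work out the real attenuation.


AA = (OG−FG)/(OG−1)·100;  RA = AA·0.8192
AA = (1.061 − 1.021)/(1.061 − 1)·100 = 65.5738
RA = 65.5738·0.8192

53.7180 %


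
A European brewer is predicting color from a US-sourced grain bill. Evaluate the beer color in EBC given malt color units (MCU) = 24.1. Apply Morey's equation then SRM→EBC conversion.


SRM = 1.4922·MCU^0.6859;  EBC = SRM·1.97
SRM = 1.4922·24.1^0.6859 = 13.2359
EBC = 13.2359·1.97

26.0747 EBC


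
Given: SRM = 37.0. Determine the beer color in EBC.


EBC = SRM · 1.97
EBC = 37.0 · 1.97

72.8900 EBC


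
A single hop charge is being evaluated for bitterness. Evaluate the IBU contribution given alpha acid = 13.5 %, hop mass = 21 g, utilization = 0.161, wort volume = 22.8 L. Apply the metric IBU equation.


IBU = (α/100)·mass·U·1000 / V
IBU = (13.5/100)·21·0.161·1000 / 22.8

20.0191 IBU


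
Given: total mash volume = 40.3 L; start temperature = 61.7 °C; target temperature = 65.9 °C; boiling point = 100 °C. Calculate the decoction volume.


V_dec = V_total·(T_target − T_start)/(T_boil − T_start)
V_dec = 40.3·(65.9 − 61.7)/(100 − 61.7)

4.4193 L


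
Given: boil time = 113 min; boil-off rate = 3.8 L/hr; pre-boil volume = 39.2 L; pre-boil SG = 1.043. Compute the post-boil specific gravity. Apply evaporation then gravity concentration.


V_post = V_pre − rate·(t/60);  SG_post = 1 + (SG_pre−1)·V_pre/V_post
V_post = 39.2 − 3.8·(113/60) = 32.0433
SG_post = 1 + (1.043 − 1)·39.2/32.0433

1.0526


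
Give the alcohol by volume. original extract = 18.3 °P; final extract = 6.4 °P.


SG = 259/(259 − P);  ABV = (OG − FG)·131.25
OG = 259/(259 − 18.3) = 1.0760
FG = 259/(259 − 6.4) = 1.0253
ABV = (1.0760 − 1.0253)·131.25

6.6533 % ABV


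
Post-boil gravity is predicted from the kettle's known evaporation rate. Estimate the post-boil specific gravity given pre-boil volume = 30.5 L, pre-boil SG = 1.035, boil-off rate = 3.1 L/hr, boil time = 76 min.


V_post = V_pre − rate·(t/60);  SG_post = 1 + (SG_pre−1)·V_pre/V_post
V_post = 30.5 − 3.1·(76/60) = 26.5733
SG_post = 1 + (1.035 − 1)·30.5/26.5733

1.0402


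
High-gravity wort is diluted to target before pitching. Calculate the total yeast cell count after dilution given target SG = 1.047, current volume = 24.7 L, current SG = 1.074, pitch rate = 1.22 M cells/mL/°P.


V_w = V·((SG_c−1)/(SG_t−1)−1);  °P = 259 − 259/SG_t;  cells = rate·(V+V_w)·°P
V_w = 24.7·((1.074−1)/(1.047−1)−1) = 14.1894
V_final = 24.7 + 14.1894 = 38.8894
°P = 259 − 259/1.047 = 11.6266
cells = 1.22·38.8894·11.6266

551.6220 billion cells


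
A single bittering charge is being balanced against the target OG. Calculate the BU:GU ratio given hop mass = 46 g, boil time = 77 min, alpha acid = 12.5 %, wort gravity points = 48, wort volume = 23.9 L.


U = 1.65·0.000125^(GP/1000)·(1−e^(−0.04t))/4.15;  IBU = (α/100)·m·U·1000/V;  BU:GU = IBU/GP
U = 1.65·0.000125^(48/1000)·(1−e^(−0.04·77))/4.15 = 0.2464
IBU = (12.5/100)·46·0.2464·1000/23.9 = 59.2822
BU:GU = 59.2822/48

1.2350


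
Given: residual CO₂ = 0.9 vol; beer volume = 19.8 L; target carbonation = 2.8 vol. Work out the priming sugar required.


sugar = (target − residual)·4.0·V
sugar = (2.8 − 0.9)·4.0·19.8

150.4800 g


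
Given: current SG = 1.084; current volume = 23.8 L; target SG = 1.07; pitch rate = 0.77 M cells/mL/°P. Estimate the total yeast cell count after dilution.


V_w = V·((SG_c−1)/(SG_t−1)−1);  °P = 259 − 259/SG_t;  cells = rate·(V+V_w)·°P
V_w = 23.8·((1.084−1)/(1.07−1)−1) = 4.7600
V_final = 23.8 + 4.7600 = 28.5600
°P = 259 − 259/1.07 = 16.9439
cells = 0.77·28.5600·16.9439

372.6172 billion cells


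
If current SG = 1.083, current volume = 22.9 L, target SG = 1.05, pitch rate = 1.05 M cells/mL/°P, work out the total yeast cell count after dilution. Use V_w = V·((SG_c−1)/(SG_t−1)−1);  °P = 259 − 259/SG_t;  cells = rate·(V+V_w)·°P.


V_w = 22.9·((1.083−1)/(1.05−1)−1) = 15.1140
V_final = 22.9 + 15.1140 = 38.0140
°P = 259 − 259/1.05 = 12.3333
cells = 1.05·38.0140·12.3333

492.2813 billion cells


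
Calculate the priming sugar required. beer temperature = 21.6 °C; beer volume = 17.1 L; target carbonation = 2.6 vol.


residual = 14.695·(0.01821 + 0.09011·e^(−0.04·T));  sugar = (target − residual)·4.0·V
residual = 14.695·(0.01821 + 0.09011·e^(−0.04·21.6)) = 0.8257
sugar = (2.6 − 0.8257)·4.0·17.1

121.3624 g


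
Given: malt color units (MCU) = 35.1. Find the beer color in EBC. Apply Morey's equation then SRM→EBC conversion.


SRM = 1.4922·MCU^0.6859;  EBC = SRM·1.97
SRM = 1.4922·35.1^0.6859 = 17.1298
EBC = 17.1298·1.97

33.7458 EBC


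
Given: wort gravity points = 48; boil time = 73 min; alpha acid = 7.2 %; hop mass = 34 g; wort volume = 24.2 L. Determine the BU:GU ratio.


U = 1.65·0.000125^(GP/1000)·(1−e^(−0.04t))/4.15;  IBU = (α/100)·m·U·1000/V;  BU:GU = IBU/GP
U = 1.65·0.000125^(48/1000)·(1−e^(−0.04·73))/4.15 = 0.2443
IBU = (7.2/100)·34·0.2443·1000/24.2 = 24.7175
BU:GU = 24.7175/48

0.5149


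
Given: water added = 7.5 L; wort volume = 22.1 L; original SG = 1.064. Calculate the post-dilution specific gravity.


SG_new = 1 + (SG_old − 1)·V_old/(V_old + V_water)
pts = (1.064 − 1)·1000·22.1/(22.1 + 7.5) = 47.7838
SG_new = 1 + 47.7838/1000

1.0478


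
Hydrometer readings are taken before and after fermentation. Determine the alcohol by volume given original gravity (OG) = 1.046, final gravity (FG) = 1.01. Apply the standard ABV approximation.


ABV = (OG − FG) · 131.25
ABV = (1.046 − 1.01) · 131.25

4.7250 % ABV


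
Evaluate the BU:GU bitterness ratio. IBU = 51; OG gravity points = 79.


BU:GU = IBU / OG_points
BU:GU = 51 / 79

0.6456


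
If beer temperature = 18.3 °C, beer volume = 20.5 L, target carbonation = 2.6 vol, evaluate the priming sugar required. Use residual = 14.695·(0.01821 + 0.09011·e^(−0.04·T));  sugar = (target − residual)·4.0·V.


residual = 14.695·(0.01821 + 0.09011·e^(−0.04·18.3)) = 0.9044
sugar = (2.6 − 0.9044)·4.0·20.5

139.0352 g


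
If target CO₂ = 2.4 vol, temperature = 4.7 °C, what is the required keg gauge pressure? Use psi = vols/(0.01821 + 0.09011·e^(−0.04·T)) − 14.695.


psi = 2.4/(0.01821 + 0.09011·e^(−0.04·4.7)) − 14.695

11.1458 psi


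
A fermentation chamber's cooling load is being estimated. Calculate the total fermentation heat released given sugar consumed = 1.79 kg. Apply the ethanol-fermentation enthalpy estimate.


Q = m_sugar · 590 kJ/kg
Q = 1.79 · 590

1056.1000 kJ


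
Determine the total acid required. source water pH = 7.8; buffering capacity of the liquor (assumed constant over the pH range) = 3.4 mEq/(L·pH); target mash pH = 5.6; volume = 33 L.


acid = buffering capacity · (pH_source − pH_target) · V
acid = 3.4 · (7.8 − 5.6) · 33

246.8400 mEq


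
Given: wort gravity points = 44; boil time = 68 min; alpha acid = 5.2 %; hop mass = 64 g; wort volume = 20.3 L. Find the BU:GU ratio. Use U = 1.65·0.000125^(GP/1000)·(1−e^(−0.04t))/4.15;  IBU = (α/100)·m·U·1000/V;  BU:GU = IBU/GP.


U = 1.65·0.000125^(44/1000)·(1−e^(−0.04·68))/4.15 = 0.2501
IBU = (5.2/100)·64·0.2501·1000/20.3 = 41.0008
BU:GU = 41.0008/44

0.9318


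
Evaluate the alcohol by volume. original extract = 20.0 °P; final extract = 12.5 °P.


SG = 259/(259 − P);  ABV = (OG − FG)·131.25
OG = 259/(259 − 20.0) = 1.0837
FG = 259/(259 − 12.5) = 1.0507
ABV = (1.0837 − 1.0507)·131.25

4.3276 % ABV


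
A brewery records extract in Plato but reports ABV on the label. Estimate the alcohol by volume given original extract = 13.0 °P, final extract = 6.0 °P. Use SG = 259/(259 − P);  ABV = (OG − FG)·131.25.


OG = 259/(259 − 13.0) = 1.0528
FG = 259/(259 − 6.0) = 1.0237
ABV = (1.0528 − 1.0237)·131.25

3.8233 % ABV


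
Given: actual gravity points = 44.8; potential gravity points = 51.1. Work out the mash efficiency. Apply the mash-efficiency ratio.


efficiency = actual / potential × 100
efficiency = 44.8 / 51.1 × 100

87.6712 %


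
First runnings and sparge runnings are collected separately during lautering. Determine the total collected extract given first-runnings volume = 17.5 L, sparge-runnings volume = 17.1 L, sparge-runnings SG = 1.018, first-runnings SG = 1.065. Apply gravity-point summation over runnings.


total = Σ (SG_i − 1)·1000·V_i
first = (1.065 − 1)·1000·17.5 = 1137.5000
sparge = (1.018 − 1)·1000·17.1 = 307.8000
total = 1137.5000 + 307.8000

1445.3000 gravity·L


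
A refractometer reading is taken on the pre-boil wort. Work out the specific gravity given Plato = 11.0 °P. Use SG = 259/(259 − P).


SG = 259/(259 − 11.0)

1.0444


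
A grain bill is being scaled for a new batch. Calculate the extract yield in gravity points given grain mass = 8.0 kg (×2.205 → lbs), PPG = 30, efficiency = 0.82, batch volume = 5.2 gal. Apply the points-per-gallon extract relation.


points = lbs × PPG × eff / vol
lbs = 8.0 × 2.205 = 17.6400
points = 17.6400 × 30 × 0.82 / 5.2

83.4508 points


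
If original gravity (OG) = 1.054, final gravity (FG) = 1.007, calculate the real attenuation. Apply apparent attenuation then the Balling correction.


AA = (OG−FG)/(OG−1)·100;  RA = AA·0.8192
AA = (1.054 − 1.007)/(1.054 − 1)·100 = 87.0370
RA = 87.0370·0.8192

71.3007 %


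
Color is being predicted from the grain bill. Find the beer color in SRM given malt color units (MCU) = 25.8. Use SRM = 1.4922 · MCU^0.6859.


SRM = 1.4922 · 25.8^0.6859

13.8694 SRM


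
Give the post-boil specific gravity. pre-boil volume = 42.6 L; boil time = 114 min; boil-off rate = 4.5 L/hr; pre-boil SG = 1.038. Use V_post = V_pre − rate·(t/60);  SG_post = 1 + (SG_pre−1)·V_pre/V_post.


V_post = 42.6 − 4.5·(114/60) = 34.0500
SG_post = 1 + (1.038 − 1)·42.6/34.0500

1.0475


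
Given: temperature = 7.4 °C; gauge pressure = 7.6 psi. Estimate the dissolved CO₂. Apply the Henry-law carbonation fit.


vols = (P + 14.695)·(0.01821 + 0.09011·e^(−0.04·T))
vols = (7.6 + 14.695)·(0.01821 + 0.09011·e^(−0.04·7.4))

1.9003 volumes


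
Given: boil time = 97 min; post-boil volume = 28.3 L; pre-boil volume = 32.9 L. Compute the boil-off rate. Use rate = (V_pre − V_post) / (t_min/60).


rate = (32.9 − 28.3) / (97/60)

2.8454 L/hr


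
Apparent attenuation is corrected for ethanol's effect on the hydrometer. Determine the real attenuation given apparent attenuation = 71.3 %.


RA = AA · 0.8192
RA = 71.3 · 0.8192

58.4090 %


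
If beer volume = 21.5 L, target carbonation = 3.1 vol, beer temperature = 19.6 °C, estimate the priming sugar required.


residual = 14.695·(0.01821 + 0.09011·e^(−0.04·T));  sugar = (target − residual)·4.0·V
residual = 14.695·(0.01821 + 0.09011·e^(−0.04·19.6)) = 0.8722
sugar = (3.1 − 0.8722)·4.0·21.5

191.5926 g


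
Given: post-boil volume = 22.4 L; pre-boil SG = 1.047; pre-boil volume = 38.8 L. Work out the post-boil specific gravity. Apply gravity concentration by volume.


SG_post = 1 + (SG_pre − 1)·V_pre/V_post
pts_pre = (1.047 − 1)·1000 = 47.0000
pts_post = 47.0000·38.8/22.4 = 81.4107
SG_post = 1 + 81.4107/1000

1.0814


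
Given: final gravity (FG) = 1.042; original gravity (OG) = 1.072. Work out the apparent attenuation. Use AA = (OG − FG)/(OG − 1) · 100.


AA = (1.072 − 1.042)/(1.072 − 1) · 100

41.6667 %


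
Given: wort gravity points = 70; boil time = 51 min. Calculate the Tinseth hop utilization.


U = 1.65·0.000125^(GP/1000) · (1 − e^(−0.04·t))/4.15
bigness = 1.65·0.000125^(70/1000) = 0.8796
boil_factor = (1 − e^(−0.04·51))/4.15 = 0.2096
U = 0.8796 · 0.2096

0.1844


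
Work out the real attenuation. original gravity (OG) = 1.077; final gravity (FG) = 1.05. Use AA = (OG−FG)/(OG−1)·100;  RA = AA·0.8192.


AA = (1.077 − 1.05)/(1.077 − 1)·100 = 35.0649
RA = 35.0649·0.8192

28.7252 %


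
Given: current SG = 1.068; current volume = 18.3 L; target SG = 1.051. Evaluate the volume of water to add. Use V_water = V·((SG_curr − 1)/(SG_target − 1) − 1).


V_water = 18.3·((1.068 − 1)/(1.051 − 1) − 1)

6.1000 L


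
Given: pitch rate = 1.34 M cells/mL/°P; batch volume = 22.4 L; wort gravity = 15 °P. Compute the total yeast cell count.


cells (billions) = rate · V_L · °P
cells = 1.34 · 22.4 · 15

450.2400 billion cells


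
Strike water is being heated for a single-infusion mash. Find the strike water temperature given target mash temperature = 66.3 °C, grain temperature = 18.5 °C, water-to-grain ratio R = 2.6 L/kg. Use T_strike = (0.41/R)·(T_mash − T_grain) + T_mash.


T_strike = (0.41/2.6)·(66.3 − 18.5) + 66.3

73.8377 °C


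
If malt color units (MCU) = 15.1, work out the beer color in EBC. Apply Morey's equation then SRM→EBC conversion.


SRM = 1.4922·MCU^0.6859;  EBC = SRM·1.97
SRM = 1.4922·15.1^0.6859 = 9.6048
EBC = 9.6048·1.97

18.9214 EBC


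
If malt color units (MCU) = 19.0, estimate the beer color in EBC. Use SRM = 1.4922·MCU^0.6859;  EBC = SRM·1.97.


SRM = 1.4922·19.0^0.6859 = 11.2441
EBC = 11.2441·1.97

22.1508 EBC


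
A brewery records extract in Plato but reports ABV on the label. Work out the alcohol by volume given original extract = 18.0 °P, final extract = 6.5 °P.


SG = 259/(259 − P);  ABV = (OG − FG)·131.25
OG = 259/(259 − 18.0) = 1.0747
FG = 259/(259 − 6.5) = 1.0257
ABV = (1.0747 − 1.0257)·131.25

6.4242 % ABV


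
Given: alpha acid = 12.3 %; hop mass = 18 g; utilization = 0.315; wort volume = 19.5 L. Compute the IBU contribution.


IBU = (α/100)·mass·U·1000 / V
IBU = (12.3/100)·18·0.315·1000 / 19.5

35.7646 IBU


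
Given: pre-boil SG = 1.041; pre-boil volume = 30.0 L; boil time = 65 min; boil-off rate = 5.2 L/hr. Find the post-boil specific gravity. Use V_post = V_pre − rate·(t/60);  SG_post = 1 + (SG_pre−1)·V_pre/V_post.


V_post = 30.0 − 5.2·(65/60) = 24.3667
SG_post = 1 + (1.041 − 1)·30.0/24.3667

1.0505


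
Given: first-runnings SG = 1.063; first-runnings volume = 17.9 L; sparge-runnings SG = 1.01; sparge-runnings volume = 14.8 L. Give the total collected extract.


total = Σ (SG_i − 1)·1000·V_i
first = (1.063 − 1)·1000·17.9 = 1127.7000
sparge = (1.01 − 1)·1000·14.8 = 148.0000
total = 1127.7000 + 148.0000

1275.7000 gravity·L


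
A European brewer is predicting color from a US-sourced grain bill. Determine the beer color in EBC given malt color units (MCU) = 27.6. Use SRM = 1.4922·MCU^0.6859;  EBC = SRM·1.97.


SRM = 1.4922·27.6^0.6859 = 14.5260
EBC = 14.5260·1.97

28.6163 EBC


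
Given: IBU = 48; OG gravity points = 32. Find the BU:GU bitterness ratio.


BU:GU = IBU / OG_points
BU:GU = 48 / 32

1.5000


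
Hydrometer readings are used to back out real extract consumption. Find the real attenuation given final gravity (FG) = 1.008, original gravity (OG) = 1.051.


AA = (OG−FG)/(OG−1)·100;  RA = AA·0.8192
AA = (1.051 − 1.008)/(1.051 − 1)·100 = 84.3137
RA = 84.3137·0.8192

69.0698 %


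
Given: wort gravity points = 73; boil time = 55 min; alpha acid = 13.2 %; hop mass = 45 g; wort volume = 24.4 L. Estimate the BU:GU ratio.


U = 1.65·0.000125^(GP/1000)·(1−e^(−0.04t))/4.15;  IBU = (α/100)·m·U·1000/V;  BU:GU = IBU/GP
U = 1.65·0.000125^(73/1000)·(1−e^(−0.04·55))/4.15 = 0.1834
IBU = (13.2/100)·45·0.1834·1000/24.4 = 44.6586
BU:GU = 44.6586/73

0.6118


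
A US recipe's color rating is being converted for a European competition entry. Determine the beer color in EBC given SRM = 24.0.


EBC = SRM · 1.97
EBC = 24.0 · 1.97

47.2800 EBC


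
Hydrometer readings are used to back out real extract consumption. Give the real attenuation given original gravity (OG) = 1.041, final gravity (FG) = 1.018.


AA = (OG−FG)/(OG−1)·100;  RA = AA·0.8192
AA = (1.041 − 1.018)/(1.041 − 1)·100 = 56.0976
RA = 56.0976·0.8192

45.9551 %


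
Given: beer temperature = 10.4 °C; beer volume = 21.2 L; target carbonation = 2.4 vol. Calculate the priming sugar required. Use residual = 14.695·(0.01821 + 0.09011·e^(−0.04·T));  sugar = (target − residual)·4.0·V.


residual = 14.695·(0.01821 + 0.09011·e^(−0.04·10.4)) = 1.1411
sugar = (2.4 − 1.1411)·4.0·21.2

106.7528 g


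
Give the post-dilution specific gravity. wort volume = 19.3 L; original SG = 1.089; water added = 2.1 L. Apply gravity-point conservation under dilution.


SG_new = 1 + (SG_old − 1)·V_old/(V_old + V_water)
pts = (1.089 − 1)·1000·19.3/(19.3 + 2.1) = 80.2664
SG_new = 1 + 80.2664/1000

1.0803


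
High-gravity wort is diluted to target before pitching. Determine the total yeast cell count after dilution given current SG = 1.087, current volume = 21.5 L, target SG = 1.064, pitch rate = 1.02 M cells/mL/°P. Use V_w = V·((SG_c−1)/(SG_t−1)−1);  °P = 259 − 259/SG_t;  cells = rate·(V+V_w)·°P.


V_w = 21.5·((1.087−1)/(1.064−1)−1) = 7.7266
V_final = 21.5 + 7.7266 = 29.2266
°P = 259 − 259/1.064 = 15.5789
cells = 1.02·29.2266·15.5789

464.4255 billion cells


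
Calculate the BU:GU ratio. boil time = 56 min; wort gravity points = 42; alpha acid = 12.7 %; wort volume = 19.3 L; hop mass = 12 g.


U = 1.65·0.000125^(GP/1000)·(1−e^(−0.04t))/4.15;  IBU = (α/100)·m·U·1000/V;  BU:GU = IBU/GP
U = 1.65·0.000125^(42/1000)·(1−e^(−0.04·56))/4.15 = 0.2436
IBU = (12.7/100)·12·0.2436·1000/19.3 = 19.2331
BU:GU = 19.2331/42

0.4579


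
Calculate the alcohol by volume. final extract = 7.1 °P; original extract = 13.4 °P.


SG = 259/(259 − P);  ABV = (OG − FG)·131.25
OG = 259/(259 − 13.4) = 1.0546
FG = 259/(259 − 7.1) = 1.0282
ABV = (1.0546 − 1.0282)·131.25

3.4616 % ABV


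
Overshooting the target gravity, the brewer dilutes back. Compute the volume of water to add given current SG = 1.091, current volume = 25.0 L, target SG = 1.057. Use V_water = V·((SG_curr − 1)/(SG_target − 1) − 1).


V_water = 25.0·((1.091 − 1)/(1.057 − 1) − 1)

14.9123 L


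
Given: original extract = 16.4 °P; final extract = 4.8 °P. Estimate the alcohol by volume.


SG = 259/(259 − P);  ABV = (OG − FG)·131.25
OG = 259/(259 − 16.4) = 1.0676
FG = 259/(259 − 4.8) = 1.0189
ABV = (1.0676 − 1.0189)·131.25

6.3943 % ABV


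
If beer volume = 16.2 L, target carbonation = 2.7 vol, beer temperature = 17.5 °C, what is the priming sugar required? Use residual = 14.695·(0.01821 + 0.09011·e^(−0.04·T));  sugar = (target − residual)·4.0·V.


residual = 14.695·(0.01821 + 0.09011·e^(−0.04·17.5)) = 0.9252
sugar = (2.7 − 0.9252)·4.0·16.2

115.0098 g


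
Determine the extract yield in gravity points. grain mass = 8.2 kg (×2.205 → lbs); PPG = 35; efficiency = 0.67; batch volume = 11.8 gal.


points = lbs × PPG × eff / vol
lbs = 8.2 × 2.205 = 18.0810
points = 18.0810 × 35 × 0.67 / 11.8

35.9322 points


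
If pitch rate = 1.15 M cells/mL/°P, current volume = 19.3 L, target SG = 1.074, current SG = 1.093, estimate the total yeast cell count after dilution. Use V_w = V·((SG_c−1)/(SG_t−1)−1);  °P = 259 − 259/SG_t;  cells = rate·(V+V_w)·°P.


V_w = 19.3·((1.093−1)/(1.074−1)−1) = 4.9554
V_final = 19.3 + 4.9554 = 24.2554
°P = 259 − 259/1.074 = 17.8454
cells = 1.15·24.2554·17.8454

497.7756 billion cells


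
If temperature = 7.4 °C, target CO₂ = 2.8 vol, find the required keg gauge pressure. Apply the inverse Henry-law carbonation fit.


psi = vols/(0.01821 + 0.09011·e^(−0.04·T)) − 14.695
psi = 2.8/(0.01821 + 0.09011·e^(−0.04·7.4)) − 14.695

18.1562 psi


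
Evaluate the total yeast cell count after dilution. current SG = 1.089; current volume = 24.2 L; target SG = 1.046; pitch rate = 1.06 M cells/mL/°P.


V_w = V·((SG_c−1)/(SG_t−1)−1);  °P = 259 − 259/SG_t;  cells = rate·(V+V_w)·°P
V_w = 24.2·((1.089−1)/(1.046−1)−1) = 22.6217
V_final = 24.2 + 22.6217 = 46.8217
°P = 259 − 259/1.046 = 11.3901
cells = 1.06·46.8217·11.3901

565.3004 billion cells


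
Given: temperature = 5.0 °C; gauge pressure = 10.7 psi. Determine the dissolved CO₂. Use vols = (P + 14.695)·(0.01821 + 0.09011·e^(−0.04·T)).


vols = (10.7 + 14.695)·(0.01821 + 0.09011·e^(−0.04·5.0))

2.3360 volumes


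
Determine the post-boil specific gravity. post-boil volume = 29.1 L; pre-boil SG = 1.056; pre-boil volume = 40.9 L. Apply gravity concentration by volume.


SG_post = 1 + (SG_pre − 1)·V_pre/V_post
pts_pre = (1.056 − 1)·1000 = 56.0000
pts_post = 56.0000·40.9/29.1 = 78.7079
SG_post = 1 + 78.7079/1000

1.0787


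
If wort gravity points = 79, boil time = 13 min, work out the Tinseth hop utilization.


U = 1.65·0.000125^(GP/1000) · (1 − e^(−0.04·t))/4.15
bigness = 1.65·0.000125^(79/1000) = 0.8112
boil_factor = (1 − e^(−0.04·13))/4.15 = 0.0977
U = 0.8112 · 0.0977

0.0793


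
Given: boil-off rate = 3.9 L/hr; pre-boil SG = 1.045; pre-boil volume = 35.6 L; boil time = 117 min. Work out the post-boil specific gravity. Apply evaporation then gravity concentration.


V_post = V_pre − rate·(t/60);  SG_post = 1 + (SG_pre−1)·V_pre/V_post
V_post = 35.6 − 3.9·(117/60) = 27.9950
SG_post = 1 + (1.045 − 1)·35.6/27.9950

1.0572


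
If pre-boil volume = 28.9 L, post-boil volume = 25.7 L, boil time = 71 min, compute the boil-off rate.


rate = (V_pre − V_post) / (t_min/60)
rate = (28.9 − 25.7) / (71/60)

2.7042 L/hr


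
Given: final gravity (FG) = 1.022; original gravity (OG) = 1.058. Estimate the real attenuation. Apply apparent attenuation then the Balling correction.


AA = (OG−FG)/(OG−1)·100;  RA = AA·0.8192
AA = (1.058 − 1.022)/(1.058 − 1)·100 = 62.0690
RA = 62.0690·0.8192

50.8469 %


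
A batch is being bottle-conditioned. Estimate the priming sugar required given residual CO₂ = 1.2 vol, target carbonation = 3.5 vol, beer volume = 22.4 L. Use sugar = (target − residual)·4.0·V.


sugar = (3.5 − 1.2)·4.0·22.4

206.0800 g


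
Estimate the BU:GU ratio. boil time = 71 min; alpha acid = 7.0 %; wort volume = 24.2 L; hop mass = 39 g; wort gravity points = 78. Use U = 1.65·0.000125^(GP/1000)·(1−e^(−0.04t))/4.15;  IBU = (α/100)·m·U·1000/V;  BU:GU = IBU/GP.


U = 1.65·0.000125^(78/1000)·(1−e^(−0.04·71))/4.15 = 0.1857
IBU = (7.0/100)·39·0.1857·1000/24.2 = 20.9506
BU:GU = 20.9506/78

0.2686


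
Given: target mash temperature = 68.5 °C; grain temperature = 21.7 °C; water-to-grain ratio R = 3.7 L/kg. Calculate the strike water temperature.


T_strike = (0.41/R)·(T_mash − T_grain) + T_mash
T_strike = (0.41/3.7)·(68.5 − 21.7) + 68.5

73.6859 °C


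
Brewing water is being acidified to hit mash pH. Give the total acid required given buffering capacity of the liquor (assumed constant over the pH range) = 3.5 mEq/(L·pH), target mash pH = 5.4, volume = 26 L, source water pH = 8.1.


acid = buffering capacity · (pH_source − pH_target) · V
acid = 3.5 · (8.1 − 5.4) · 26

245.7000 mEq


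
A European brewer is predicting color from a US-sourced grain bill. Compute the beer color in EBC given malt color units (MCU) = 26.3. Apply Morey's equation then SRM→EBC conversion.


SRM = 1.4922·MCU^0.6859;  EBC = SRM·1.97
SRM = 1.4922·26.3^0.6859 = 14.0532
EBC = 14.0532·1.97

27.6848 EBC


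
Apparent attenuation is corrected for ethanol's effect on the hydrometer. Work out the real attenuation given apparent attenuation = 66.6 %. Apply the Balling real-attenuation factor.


RA = AA · 0.8192
RA = 66.6 · 0.8192

54.5587 %


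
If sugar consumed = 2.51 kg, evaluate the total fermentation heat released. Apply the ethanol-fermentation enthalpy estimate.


Q = m_sugar · 590 kJ/kg
Q = 2.51 · 590

1480.9000 kJ


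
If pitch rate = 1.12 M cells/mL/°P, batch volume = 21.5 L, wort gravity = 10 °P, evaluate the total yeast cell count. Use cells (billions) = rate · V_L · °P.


cells = 1.12 · 21.5 · 10

240.8000 billion cells


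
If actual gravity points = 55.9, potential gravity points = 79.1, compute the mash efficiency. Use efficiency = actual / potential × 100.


efficiency = 55.9 / 79.1 × 100

70.6700 %


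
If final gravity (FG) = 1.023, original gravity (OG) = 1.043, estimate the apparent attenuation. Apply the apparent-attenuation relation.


AA = (OG − FG)/(OG − 1) · 100
AA = (1.043 − 1.023)/(1.043 − 1) · 100

46.5116 %


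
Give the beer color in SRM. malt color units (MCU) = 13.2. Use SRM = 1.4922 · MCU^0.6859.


SRM = 1.4922 · 13.2^0.6859

8.7585 SRM


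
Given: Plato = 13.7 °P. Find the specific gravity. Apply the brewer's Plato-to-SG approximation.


SG = 259/(259 − P)
SG = 259/(259 − 13.7)

1.0558


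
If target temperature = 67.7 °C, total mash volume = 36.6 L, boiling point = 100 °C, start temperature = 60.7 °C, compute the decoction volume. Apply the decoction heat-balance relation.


V_dec = V_total·(T_target − T_start)/(T_boil − T_start)
V_dec = 36.6·(67.7 − 60.7)/(100 − 60.7)

6.5191 L


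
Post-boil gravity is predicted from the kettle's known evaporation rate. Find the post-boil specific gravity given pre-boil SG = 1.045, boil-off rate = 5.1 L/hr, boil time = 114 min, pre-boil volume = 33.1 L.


V_post = V_pre − rate·(t/60);  SG_post = 1 + (SG_pre−1)·V_pre/V_post
V_post = 33.1 − 5.1·(114/60) = 23.4100
SG_post = 1 + (1.045 − 1)·33.1/23.4100

1.0636


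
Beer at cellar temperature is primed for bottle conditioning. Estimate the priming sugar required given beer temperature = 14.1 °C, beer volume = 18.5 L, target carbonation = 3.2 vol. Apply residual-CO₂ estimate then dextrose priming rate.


residual = 14.695·(0.01821 + 0.09011·e^(−0.04·T));  sugar = (target − residual)·4.0·V
residual = 14.695·(0.01821 + 0.09011·e^(−0.04·14.1)) = 1.0210
sugar = (3.2 − 1.0210)·4.0·18.5

161.2495 g


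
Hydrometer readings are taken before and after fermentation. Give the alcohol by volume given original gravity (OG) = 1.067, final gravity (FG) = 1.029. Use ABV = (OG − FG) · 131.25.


ABV = (1.067 − 1.029) · 131.25

4.9875 % ABV


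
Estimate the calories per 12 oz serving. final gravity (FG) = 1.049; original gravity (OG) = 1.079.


ABW = (OG−FG)·131.25·0.79/FG;  °P = 259 − 259/SG (for OG→OE and FG→AE);  RE = 0.1808·OE + 0.8192·AE;  Cal = (6.9·ABW + 4·(RE−0.1))·FG·3.55
ABW = (1.079 − 1.049)·131.25·0.79/1.049 = 2.9653
OE = 259 − 259/1.079 = 18.9629 °P
AE = 259 − 259/1.049 = 12.0982 °P
RE = 0.1808·18.9629 + 0.8192·12.0982 = 13.3393 °P
Cal = (6.9·2.9653 + 4·(13.3393−0.1))·1.049·3.55

273.4052 kcal


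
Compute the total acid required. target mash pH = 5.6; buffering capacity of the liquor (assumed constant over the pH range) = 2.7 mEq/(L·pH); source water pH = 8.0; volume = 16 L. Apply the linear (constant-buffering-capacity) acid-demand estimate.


acid = buffering capacity · (pH_source − pH_target) · V
acid = 2.7 · (8.0 − 5.6) · 16

103.6800 mEq


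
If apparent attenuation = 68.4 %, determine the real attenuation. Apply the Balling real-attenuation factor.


RA = AA · 0.8192
RA = 68.4 · 0.8192

56.0333 %
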